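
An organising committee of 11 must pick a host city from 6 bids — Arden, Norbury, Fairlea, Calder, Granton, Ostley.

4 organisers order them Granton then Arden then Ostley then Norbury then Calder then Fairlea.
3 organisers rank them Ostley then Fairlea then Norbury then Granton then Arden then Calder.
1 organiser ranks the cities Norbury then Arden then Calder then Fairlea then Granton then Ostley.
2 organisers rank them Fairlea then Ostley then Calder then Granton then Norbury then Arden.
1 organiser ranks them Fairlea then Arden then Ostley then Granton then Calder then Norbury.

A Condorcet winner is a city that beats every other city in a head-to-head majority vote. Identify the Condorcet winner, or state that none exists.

none

Check each pair by majority over 11 ballots:
Arden vs Norbury: 5 to 6, Norbury.
Arden vs Fairlea: Arden preferred on 4+1 = 5 ballots; Fairlea wins 6–5.
Arden vs Calder: Arden is ranked higher on 4+3+1+1 = 9 ballots, Calder on 2. Arden wins 9–2.
Arden vs Granton: 1+1 = 2 for Arden, 9 for Granton — Granton by 9–2.
Arden vs Ostley: 6 to 5, Arden.
Norbury vs Fairlea: 5 to 6, Fairlea.
Norbury vs Calder: Norbury preferred on 4+3+1 = 8 ballots; Norbury wins 8–3.
Norbury vs Granton: 3+1 = 4 for Norbury, 7 for Granton — Granton by 7–4.
Norbury vs Ostley: 1 for Norbury, 10 for Ostley — Ostley by 10–1.
Fairlea vs Calder: Fairlea preferred on 3+2+1 = 6 ballots; Fairlea wins 6–5.
Fairlea vs Granton: 7 to 4, Fairlea.
Fairlea vs Ostley: Fairlea preferred on 1+2+1 = 4 ballots; Ostley wins 7–4.
Calder vs Granton: 1+2 = 3 for Calder, 8 for Granton — Granton by 8–3.
Calder vs Ostley: 1 to 10, Ostley.
Granton vs Ostley: 4+1 = 5 for Granton, 6 for Ostley — Ostley by 6–5.
No city is unbeaten: Arden loses to Norbury; Norbury loses to Fairlea; Fairlea loses to Ostley; Calder loses to Arden; Granton loses to Fairlea; Ostley loses to Arden. In particular Arden > Ostley > Norbury > Arden is a majority cycle — no Condorcet winner exists.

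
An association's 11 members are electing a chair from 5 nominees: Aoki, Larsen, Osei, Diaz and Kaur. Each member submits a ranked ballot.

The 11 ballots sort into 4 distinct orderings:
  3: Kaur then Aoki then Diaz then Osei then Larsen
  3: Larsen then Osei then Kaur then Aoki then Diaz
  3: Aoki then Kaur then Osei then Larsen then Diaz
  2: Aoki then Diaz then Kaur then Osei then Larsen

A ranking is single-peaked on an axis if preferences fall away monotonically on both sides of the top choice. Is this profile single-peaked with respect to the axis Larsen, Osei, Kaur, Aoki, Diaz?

yes

Axis positions: Larsen=1, Osei=2, Kaur=3, Aoki=4, Diaz=5.
Ballot type 1 (peak Kaur at position 3): ranking walks positions 3-4-5-2-1, expanding outward from the peak — single-peaked.
Ballot type 2 (peak Larsen at position 1): ranking walks positions 1-2-3-4-5, expanding outward from the peak — single-peaked.
Ballot type 3 (peak Aoki at position 4): ranking walks positions 4-3-2-1-5, expanding outward from the peak — single-peaked.
Ballot type 4 (peak Aoki at position 4): ranking walks positions 4-5-3-2-1, expanding outward from the peak — single-peaked.
Every ranking is single-peaked on this axis.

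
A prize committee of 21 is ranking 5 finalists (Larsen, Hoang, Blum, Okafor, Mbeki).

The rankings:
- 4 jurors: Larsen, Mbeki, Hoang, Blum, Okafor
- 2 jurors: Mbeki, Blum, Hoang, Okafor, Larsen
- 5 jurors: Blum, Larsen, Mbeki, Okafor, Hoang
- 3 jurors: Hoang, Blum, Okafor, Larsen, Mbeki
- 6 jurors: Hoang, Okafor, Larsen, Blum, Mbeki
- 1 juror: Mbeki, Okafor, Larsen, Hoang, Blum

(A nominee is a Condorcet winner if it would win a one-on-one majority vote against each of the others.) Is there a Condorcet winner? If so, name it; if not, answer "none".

Check each pair by majority over 21 ballots:
Larsen vs Hoang: Hoang wins 11–10.
Larsen vs Blum: Larsen wins 11–10.
Larsen vs Okafor: Okafor, 12–9.
Larsen vs Mbeki: Larsen wins 18–3.
Hoang vs Blum: Hoang, 14–7.
Hoang–Okafor: Hoang 15–6.
Hoang–Mbeki: Mbeki 12–9.
Blum vs Okafor: Blum wins 14–7.
Blum vs Mbeki: Blum, 14–7.
Okafor vs Mbeki: Mbeki, 12–9.
No nominee is unbeaten: Larsen loses to Hoang; Hoang loses to Mbeki; Blum loses to Larsen; Okafor loses to Hoang; Mbeki loses to Larsen. In particular Larsen > Blum > Okafor > Larsen is a majority cycle — no Condorcet winner exists.

none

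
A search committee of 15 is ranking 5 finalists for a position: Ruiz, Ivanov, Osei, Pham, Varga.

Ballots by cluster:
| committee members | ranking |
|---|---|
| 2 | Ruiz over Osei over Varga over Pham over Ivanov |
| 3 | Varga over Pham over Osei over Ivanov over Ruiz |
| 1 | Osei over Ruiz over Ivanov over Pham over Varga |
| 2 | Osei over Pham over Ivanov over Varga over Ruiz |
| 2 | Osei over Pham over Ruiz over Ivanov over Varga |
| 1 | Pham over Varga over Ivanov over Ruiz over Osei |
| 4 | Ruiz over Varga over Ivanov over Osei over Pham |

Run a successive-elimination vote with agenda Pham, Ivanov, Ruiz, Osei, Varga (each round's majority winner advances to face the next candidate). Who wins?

Round 1: Pham vs Ivanov — 10–5, Pham advances.
Round 2: Pham vs Ruiz — 8–7, Pham advances.
Round 3: Pham vs Osei — 4–11, Osei advances.
Round 4: Osei vs Varga — 7–8, Varga advances.
The agenda winner is Varga.

Varga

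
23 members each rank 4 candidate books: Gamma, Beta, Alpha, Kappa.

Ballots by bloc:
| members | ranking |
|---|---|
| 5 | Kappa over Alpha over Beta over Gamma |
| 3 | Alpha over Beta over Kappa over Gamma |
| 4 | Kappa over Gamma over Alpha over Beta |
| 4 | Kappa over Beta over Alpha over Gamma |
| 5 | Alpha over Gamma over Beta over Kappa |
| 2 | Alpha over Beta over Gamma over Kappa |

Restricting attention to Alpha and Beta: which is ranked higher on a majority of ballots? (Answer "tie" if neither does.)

Alpha

Ballots ranking Alpha above Beta: 5 + 3 + 4 + 5 + 2 = 19.
Ballots ranking Beta above Alpha: 23 − 19 = 4.
Alpha wins the head-to-head 19–4.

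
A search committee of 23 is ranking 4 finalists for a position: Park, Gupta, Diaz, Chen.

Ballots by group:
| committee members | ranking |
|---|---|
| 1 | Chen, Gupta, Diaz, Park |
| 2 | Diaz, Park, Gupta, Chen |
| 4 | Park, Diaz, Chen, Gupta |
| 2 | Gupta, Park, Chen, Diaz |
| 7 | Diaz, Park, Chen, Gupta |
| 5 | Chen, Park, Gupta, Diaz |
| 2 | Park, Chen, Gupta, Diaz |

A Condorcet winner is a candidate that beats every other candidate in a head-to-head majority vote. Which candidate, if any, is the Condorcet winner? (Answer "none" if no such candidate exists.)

Park

Check each pair by majority over 23 ballots:
Park vs Gupta: Park preferred on 2+4+7+5+2 = 20 ballots; Park wins 20–3.
Park vs Diaz: Park preferred on 4+2+5+2 = 13 ballots; Park wins 13–10.
Park vs Chen: 17 to 6, Park.
Gupta vs Diaz: 1+2+5+2 = 10 for Gupta, 13 for Diaz — Diaz by 13–10.
Gupta vs Chen: Gupta preferred on 2+2 = 4 ballots; Chen wins 19–4.
Diaz vs Chen: 13 to 10, Diaz.
Only Park has no losses; Park is the Condorcet winner.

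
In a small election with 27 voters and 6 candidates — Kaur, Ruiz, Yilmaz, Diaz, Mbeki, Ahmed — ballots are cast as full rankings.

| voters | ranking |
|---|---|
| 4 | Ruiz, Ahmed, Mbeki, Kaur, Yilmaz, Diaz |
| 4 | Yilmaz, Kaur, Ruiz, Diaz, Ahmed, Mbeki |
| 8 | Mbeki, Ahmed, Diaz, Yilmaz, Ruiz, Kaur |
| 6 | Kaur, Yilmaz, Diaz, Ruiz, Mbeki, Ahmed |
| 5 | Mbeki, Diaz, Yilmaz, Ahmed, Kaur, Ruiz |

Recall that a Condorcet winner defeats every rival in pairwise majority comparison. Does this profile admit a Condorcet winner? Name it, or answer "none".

Head-to-head results (27 voters):
Kaur vs Ruiz: Kaur is ranked higher on 4+6+5 = 15 ballots, Ruiz on 12. Kaur wins 15–12.
Kaur vs Yilmaz: 10 to 17, Yilmaz.
Kaur vs Diaz: 14 to 13, Kaur.
Kaur vs Mbeki: Kaur preferred on 4+6 = 10 ballots; Mbeki wins 17–10.
Kaur vs Ahmed: 4+6 = 10 for Kaur, 17 for Ahmed — Ahmed by 17–10.
Ruiz vs Yilmaz: 4 to 23, Yilmaz.
Ruiz vs Diaz: Ruiz preferred on 4+4 = 8 ballots; Diaz wins 19–8.
Ruiz vs Mbeki: 14 to 13, Ruiz.
Ruiz vs Ahmed: Ruiz preferred on 4+4+6 = 14 ballots; Ruiz wins 14–13.
Yilmaz vs Diaz: Yilmaz is ranked higher on 4+4+6 = 14 ballots, Diaz on 13. Yilmaz wins 14–13.
Yilmaz vs Mbeki: 4+6 = 10 for Yilmaz, 17 for Mbeki — Mbeki by 17–10.
Yilmaz vs Ahmed: Yilmaz preferred on 4+6+5 = 15 ballots; Yilmaz wins 15–12.
Diaz vs Mbeki: 4+6 = 10 for Diaz, 17 for Mbeki — Mbeki by 17–10.
Diaz vs Ahmed: Diaz is ranked higher on 4+6+5 = 15 ballots, Ahmed on 12. Diaz wins 15–12.
Mbeki vs Ahmed: 8+6+5 = 19 for Mbeki, 8 for Ahmed — Mbeki by 19–8.
No candidate is unbeaten: Kaur loses to Yilmaz; Ruiz loses to Kaur; Yilmaz loses to Mbeki; Diaz loses to Kaur; Mbeki loses to Ruiz; Ahmed loses to Ruiz. In particular Kaur > Ruiz > Mbeki > Kaur is a majority cycle — no Condorcet winner exists.

none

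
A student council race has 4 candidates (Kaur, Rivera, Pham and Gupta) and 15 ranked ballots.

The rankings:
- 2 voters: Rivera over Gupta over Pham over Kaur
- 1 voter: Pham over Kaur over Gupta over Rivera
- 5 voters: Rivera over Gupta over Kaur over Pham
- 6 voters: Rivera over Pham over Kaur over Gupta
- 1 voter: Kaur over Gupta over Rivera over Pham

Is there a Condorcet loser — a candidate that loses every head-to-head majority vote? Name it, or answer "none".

none

Pairwise majorities:
Kaur vs Rivera: Rivera, 13–2.
Kaur vs Pham: 6 to 9, Pham.
Kaur vs Gupta: Kaur wins 8–7.
Rivera vs Pham: Rivera preferred on 2+5+6+1 = 14 ballots; Rivera wins 14–1.
Rivera–Gupta: Rivera 13–2.
Pham vs Gupta: Gupta, 8–7.
No candidate is winless: Kaur beats Gupta; Rivera beats Kaur; Pham beats Kaur; Gupta beats Pham. There is no Condorcet loser.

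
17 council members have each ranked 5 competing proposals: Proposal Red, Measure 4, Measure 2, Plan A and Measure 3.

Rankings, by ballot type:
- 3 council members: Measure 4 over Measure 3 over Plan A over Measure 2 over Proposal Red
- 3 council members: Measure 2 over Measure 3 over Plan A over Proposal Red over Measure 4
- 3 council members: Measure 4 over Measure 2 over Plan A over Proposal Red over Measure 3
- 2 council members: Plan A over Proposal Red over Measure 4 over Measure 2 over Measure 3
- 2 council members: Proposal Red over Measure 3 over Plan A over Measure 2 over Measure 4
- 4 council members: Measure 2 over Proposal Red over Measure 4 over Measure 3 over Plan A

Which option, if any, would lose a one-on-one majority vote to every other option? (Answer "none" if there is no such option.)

none

Pairwise majorities:
Proposal Red vs Measure 4: Proposal Red, 11–6.
Proposal Red vs Measure 2: 2+2 = 4 for Proposal Red, 13 for Measure 2 — Measure 2 by 13–4.
Proposal Red vs Plan A: 2+4 = 6 for Proposal Red, 11 for Plan A — Plan A by 11–6.
Proposal Red–Measure 3: Proposal Red 11–6.
Measure 4 vs Measure 2: Measure 2 wins 9–8.
Measure 4 vs Plan A: Measure 4, 10–7.
Measure 4 vs Measure 3: Measure 4 wins 12–5.
Measure 2 vs Plan A: 10 to 7, Measure 2.
Measure 2 vs Measure 3: Measure 2 wins 12–5.
Plan A vs Measure 3: Plan A preferred on 3+2 = 5 ballots; Measure 3 wins 12–5.
No option is winless: Proposal Red beats Measure 4; Measure 4 beats Plan A; Measure 2 beats Proposal Red; Plan A beats Proposal Red; Measure 3 beats Plan A. There is no Condorcet loser.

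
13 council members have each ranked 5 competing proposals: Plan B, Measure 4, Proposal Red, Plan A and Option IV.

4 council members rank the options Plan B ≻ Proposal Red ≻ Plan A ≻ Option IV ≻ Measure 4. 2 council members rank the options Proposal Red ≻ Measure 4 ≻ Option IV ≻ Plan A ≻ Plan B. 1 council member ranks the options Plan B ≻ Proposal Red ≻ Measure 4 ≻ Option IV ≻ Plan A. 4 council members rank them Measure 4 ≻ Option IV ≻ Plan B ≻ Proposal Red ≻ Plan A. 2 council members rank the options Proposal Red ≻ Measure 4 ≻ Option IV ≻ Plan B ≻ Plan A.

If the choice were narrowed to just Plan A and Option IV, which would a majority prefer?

Ballots ranking Plan A above Option IV: 4.
Ballots ranking Option IV above Plan A: 13 − 4 = 9.
Option IV wins the head-to-head 9–4.

Option IV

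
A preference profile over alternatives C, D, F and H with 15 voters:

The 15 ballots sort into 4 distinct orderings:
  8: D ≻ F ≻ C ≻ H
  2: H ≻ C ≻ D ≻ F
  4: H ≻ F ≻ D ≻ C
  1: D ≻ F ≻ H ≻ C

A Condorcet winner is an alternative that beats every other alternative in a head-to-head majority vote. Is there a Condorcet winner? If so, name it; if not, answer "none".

D

Pairwise majorities:
C vs D: 2 to 13, D.
C vs F: 2 to 13, F.
C vs H: C preferred on 8 ballots; C wins 8–7.
D vs F: D preferred on 8+2+1 = 11 ballots; D wins 11–4.
D vs H: 8+1 = 9 for D, 6 for H — D by 9–6.
F vs H: F is ranked higher on 8+1 = 9 ballots, H on 6. F wins 9–6.
Only D has no losses; D is the Condorcet winner.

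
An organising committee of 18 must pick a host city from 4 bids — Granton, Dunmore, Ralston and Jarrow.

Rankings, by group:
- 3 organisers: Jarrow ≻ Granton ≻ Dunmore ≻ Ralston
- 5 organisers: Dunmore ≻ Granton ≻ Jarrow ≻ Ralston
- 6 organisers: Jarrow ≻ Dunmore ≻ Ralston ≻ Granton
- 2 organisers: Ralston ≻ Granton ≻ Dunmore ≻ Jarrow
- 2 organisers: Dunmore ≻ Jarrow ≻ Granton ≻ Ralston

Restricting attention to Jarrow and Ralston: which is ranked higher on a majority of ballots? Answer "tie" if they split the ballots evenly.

Ballots ranking Jarrow above Ralston: 3 + 5 + 6 + 2 = 16.
Ballots ranking Ralston above Jarrow: 18 − 16 = 2.
Jarrow wins the head-to-head 16–2.

Jarrow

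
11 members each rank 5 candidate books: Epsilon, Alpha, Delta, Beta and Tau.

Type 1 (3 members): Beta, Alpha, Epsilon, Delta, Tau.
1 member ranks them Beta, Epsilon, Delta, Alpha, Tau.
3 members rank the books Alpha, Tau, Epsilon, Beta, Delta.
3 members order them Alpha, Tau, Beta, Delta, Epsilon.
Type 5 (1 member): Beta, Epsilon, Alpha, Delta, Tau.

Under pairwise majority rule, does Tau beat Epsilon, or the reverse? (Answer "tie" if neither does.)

Tau

Ballots ranking Tau above Epsilon: 3 + 3 = 6.
Ballots ranking Epsilon above Tau: 11 − 6 = 5.
Tau wins the head-to-head 6–5.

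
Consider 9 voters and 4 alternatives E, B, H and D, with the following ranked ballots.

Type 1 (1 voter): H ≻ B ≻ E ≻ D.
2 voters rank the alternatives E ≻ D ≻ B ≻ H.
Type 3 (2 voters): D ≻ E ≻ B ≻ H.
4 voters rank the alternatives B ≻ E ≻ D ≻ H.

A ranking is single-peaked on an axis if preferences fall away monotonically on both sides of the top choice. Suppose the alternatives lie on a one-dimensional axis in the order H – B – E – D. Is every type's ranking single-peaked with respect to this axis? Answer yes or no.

Axis positions: H=1, B=2, E=3, D=4.
Type 1 (peak H at position 1): ranking walks positions 1-2-3-4, expanding outward from the peak — single-peaked.
Type 2 (peak E at position 3): ranking walks positions 3-4-2-1, expanding outward from the peak — single-peaked.
Type 3 (peak D at position 4): ranking walks positions 4-3-2-1, expanding outward from the peak — single-peaked.
Type 4 (peak B at position 2): ranking walks positions 2-3-4-1, expanding outward from the peak — single-peaked.
Every ranking is single-peaked on this axis.

yes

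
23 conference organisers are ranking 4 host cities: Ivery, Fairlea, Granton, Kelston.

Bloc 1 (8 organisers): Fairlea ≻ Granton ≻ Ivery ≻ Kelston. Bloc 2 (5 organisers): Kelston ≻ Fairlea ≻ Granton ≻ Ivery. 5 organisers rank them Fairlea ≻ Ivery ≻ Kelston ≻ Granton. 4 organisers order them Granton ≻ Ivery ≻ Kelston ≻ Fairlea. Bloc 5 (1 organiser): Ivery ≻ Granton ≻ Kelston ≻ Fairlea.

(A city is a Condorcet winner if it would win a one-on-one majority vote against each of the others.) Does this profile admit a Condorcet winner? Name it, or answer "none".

Fairlea

Check each pair by majority over 23 ballots:
Ivery vs Fairlea: Ivery is ranked higher on 4+1 = 5 ballots, Fairlea on 18. Fairlea wins 18–5.
Ivery vs Granton: 5+1 = 6 for Ivery, 17 for Granton — Granton by 17–6.
Ivery vs Kelston: 8+5+4+1 = 18 for Ivery, 5 for Kelston — Ivery by 18–5.
Fairlea vs Granton: 18 to 5, Fairlea.
Fairlea vs Kelston: 13 to 10, Fairlea.
Granton vs Kelston: Granton is ranked higher on 8+4+1 = 13 ballots, Kelston on 10. Granton wins 13–10.
Fairlea beats each of Ivery, Granton, Kelston — Fairlea is the Condorcet winner.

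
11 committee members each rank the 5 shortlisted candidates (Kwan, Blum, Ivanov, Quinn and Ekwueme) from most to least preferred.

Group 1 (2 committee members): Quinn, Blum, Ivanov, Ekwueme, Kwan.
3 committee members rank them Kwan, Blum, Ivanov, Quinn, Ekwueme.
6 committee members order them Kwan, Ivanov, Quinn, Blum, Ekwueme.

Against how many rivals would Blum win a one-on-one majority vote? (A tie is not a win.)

Blum against each rival (11 committee members):
Blum vs Kwan: Kwan wins 9–2.
Blum vs Ivanov: Blum is ranked higher on 2+3 = 5 ballots, Ivanov on 6. Ivanov wins 6–5.
Blum vs Quinn: 3 for Blum, 8 for Quinn — Quinn by 8–3.
Blum vs Ekwueme: Blum is ranked higher on 2+3+6 = 11 ballots, Ekwueme on 0. Blum wins 11–0.
Blum beats Ekwueme; loses to Kwan, Ivanov, Quinn — 1 pairwise win.

1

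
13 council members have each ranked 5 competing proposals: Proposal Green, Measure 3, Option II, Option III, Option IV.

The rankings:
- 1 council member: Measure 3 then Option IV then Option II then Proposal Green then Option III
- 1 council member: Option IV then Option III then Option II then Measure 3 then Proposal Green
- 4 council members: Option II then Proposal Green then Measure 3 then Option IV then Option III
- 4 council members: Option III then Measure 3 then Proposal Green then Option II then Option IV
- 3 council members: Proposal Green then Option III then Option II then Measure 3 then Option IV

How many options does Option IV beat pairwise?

0

Option IV against each rival (13 council members):
Option IV vs Proposal Green: Proposal Green wins 11–2.
Option IV vs Measure 3: Measure 3 wins 12–1.
Option IV vs Option II: 1+1 = 2 for Option IV, 11 for Option II — Option II by 11–2.
Option IV vs Option III: 6 to 7, Option III.
Option IV beats no one; loses to Proposal Green, Measure 3, Option II, Option III — 0 pairwise wins.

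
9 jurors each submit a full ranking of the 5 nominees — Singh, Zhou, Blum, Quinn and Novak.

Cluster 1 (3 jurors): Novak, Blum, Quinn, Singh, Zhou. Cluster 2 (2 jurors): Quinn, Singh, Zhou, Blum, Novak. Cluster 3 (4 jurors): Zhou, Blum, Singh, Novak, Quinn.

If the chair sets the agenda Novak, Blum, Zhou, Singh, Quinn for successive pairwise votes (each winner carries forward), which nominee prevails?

Quinn

Round 1: Novak vs Blum — 3–6, Blum advances.
Round 2: Blum vs Zhou — 3–6, Zhou advances.
Round 3: Zhou vs Singh — 4–5, Singh advances.
Round 4: Singh vs Quinn — 4–5, Quinn advances.
Quinn survives the agenda.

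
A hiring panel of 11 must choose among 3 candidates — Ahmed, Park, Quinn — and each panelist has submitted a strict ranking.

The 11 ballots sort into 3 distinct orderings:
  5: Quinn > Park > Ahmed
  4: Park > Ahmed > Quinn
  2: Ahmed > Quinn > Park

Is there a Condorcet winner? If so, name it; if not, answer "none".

none

Head-to-head results (11 committee members):
Ahmed vs Park: Park, 9–2.
Ahmed–Quinn: Ahmed 6–5.
Park–Quinn: Quinn 7–4.
No candidate is unbeaten: Ahmed loses to Park; Park loses to Quinn; Quinn loses to Ahmed. In particular Ahmed > Quinn > Park > Ahmed is a majority cycle — no Condorcet winner exists.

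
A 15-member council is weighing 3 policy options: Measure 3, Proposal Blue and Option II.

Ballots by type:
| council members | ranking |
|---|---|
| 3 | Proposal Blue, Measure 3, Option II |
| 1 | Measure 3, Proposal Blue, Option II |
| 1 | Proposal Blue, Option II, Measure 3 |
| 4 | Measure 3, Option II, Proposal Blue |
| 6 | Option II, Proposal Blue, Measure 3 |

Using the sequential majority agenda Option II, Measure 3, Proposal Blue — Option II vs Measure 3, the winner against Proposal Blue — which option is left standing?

Proposal Blue

Round 1: Option II vs Measure 3 — 7–8, Measure 3 advances.
Round 2: Measure 3 vs Proposal Blue — 5–10, Proposal Blue advances.
The agenda winner is Proposal Blue.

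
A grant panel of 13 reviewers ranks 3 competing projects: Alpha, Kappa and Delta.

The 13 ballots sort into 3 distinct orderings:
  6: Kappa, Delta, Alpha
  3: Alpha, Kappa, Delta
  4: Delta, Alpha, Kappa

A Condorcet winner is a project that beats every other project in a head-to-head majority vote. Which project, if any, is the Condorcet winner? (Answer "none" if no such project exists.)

Head-to-head results (13 reviewers):
Alpha vs Kappa: Alpha is ranked higher on 3+4 = 7 ballots, Kappa on 6. Alpha wins 7–6.
Alpha–Delta: Delta 10–3.
Kappa vs Delta: 9 to 4, Kappa.
No project is unbeaten: Alpha loses to Delta; Kappa loses to Alpha; Delta loses to Kappa. In particular Alpha beats Kappa beats Delta beats Alpha is a majority cycle — no Condorcet winner exists.

none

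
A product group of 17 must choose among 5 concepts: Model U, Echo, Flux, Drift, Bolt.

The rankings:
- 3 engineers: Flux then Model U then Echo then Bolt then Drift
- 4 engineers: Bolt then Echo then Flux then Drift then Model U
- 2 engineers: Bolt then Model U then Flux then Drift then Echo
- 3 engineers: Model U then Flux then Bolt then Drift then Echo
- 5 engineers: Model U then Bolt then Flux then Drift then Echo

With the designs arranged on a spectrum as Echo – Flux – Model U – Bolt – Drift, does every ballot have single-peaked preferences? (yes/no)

Axis positions: Echo=1, Flux=2, Model U=3, Bolt=4, Drift=5.
Ballot type 1 (peak Flux at position 2): ranking walks positions 2-3-1-4-5, expanding outward from the peak — single-peaked.
Ballot type 2: ranking walks positions 4-1-2-5-3; Echo is ranked above Model U even though Model U lies between Echo and the peak Bolt on the axis — preferences dip and rise again. Not single-peaked.
Ballot type 3 (peak Bolt at position 4): ranking walks positions 4-3-2-5-1, expanding outward from the peak — single-peaked.
Ballot type 4 (peak Model U at position 3): ranking walks positions 3-2-4-5-1, expanding outward from the peak — single-peaked.
Ballot type 5 (peak Model U at position 3): ranking walks positions 3-4-2-5-1, expanding outward from the peak — single-peaked.
Ballot type 2 violates single-peakedness, so the profile is not single-peaked on this axis.

no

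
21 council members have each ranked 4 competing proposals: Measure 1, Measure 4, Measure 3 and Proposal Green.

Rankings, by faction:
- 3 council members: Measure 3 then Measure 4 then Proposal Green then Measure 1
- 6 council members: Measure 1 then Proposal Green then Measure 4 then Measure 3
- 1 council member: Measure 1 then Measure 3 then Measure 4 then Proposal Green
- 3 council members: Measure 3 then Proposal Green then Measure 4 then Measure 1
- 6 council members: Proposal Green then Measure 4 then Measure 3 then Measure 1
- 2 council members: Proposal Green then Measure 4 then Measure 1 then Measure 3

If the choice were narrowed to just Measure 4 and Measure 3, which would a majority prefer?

Ballots ranking Measure 4 above Measure 3: 6 + 6 + 2 = 14.
Ballots ranking Measure 3 above Measure 4: 21 − 14 = 7.
Measure 4 wins the head-to-head 14–7.

Measure 4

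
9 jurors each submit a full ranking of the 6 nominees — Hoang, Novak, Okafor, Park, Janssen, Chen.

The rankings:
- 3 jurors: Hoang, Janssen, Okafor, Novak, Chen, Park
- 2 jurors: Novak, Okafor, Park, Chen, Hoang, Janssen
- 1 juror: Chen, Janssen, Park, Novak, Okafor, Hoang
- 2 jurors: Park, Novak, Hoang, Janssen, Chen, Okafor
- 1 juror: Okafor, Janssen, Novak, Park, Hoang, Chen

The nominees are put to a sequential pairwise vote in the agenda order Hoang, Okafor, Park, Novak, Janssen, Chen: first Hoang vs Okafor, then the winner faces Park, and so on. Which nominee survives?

Round 1: Hoang vs Okafor — 5–4, Hoang advances.
Round 2: Hoang vs Park — 3–6, Park advances.
Round 3: Park vs Novak — 3–6, Novak advances.
Round 4: Novak vs Janssen — 4–5, Janssen advances.
Round 5: Janssen vs Chen — 6–3, Janssen advances.
Janssen survives the agenda.

Janssen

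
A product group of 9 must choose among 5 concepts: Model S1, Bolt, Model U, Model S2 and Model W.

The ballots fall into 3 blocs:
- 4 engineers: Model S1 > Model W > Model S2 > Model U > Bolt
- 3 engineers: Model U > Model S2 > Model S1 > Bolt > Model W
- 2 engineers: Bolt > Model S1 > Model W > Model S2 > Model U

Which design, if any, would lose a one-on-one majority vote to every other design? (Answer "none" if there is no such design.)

Pairwise majorities:
Model S1 vs Bolt: Model S1 is ranked higher on 4+3 = 7 ballots, Bolt on 2. Model S1 wins 7–2.
Model S1 vs Model U: 6 to 3, Model S1.
Model S1 vs Model S2: Model S1 is ranked higher on 4+2 = 6 ballots, Model S2 on 3. Model S1 wins 6–3.
Model S1 vs Model W: 4+3+2 = 9 for Model S1, 0 for Model W — Model S1 by 9–0.
Bolt vs Model U: 2 for Bolt, 7 for Model U — Model U by 7–2.
Bolt–Model S2: Model S2 7–2.
Bolt vs Model W: Bolt, 5–4.
Model U–Model S2: Model S2 6–3.
Model U vs Model W: 3 for Model U, 6 for Model W — Model W by 6–3.
Model S2–Model W: Model W 6–3.
Each design has at least one pairwise win (Model S1 beats Bolt; Bolt beats Model W; Model U beats Bolt; Model S2 beats Bolt; Model W beats Model U) — no Condorcet loser.

none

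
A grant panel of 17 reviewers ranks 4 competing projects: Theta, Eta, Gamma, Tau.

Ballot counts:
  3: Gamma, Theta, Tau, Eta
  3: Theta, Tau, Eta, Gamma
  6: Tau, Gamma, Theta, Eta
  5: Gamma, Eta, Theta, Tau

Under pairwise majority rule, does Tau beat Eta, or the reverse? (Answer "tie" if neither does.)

Ballots ranking Tau above Eta: 3 + 3 + 6 = 12.
Ballots ranking Eta above Tau: 17 − 12 = 5.
Tau wins the head-to-head 12–5.

Tau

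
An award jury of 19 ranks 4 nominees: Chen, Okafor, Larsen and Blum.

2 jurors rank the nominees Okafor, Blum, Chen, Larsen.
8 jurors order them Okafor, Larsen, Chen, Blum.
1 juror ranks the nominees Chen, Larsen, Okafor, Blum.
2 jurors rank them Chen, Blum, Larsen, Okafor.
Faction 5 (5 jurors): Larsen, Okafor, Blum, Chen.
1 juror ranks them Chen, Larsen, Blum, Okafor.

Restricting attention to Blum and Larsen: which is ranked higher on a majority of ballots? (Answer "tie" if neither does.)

Ballots ranking Blum above Larsen: 2 + 2 = 4.
Ballots ranking Larsen above Blum: 19 − 4 = 15.
Larsen wins the head-to-head 15–4.

Larsen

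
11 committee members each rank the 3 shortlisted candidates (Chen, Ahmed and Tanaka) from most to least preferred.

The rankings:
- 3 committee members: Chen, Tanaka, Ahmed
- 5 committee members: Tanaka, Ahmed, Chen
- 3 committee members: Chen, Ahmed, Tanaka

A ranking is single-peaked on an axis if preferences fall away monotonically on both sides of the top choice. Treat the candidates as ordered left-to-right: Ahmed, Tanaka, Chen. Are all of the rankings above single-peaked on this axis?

no

Axis positions: Ahmed=1, Tanaka=2, Chen=3.
Bloc 1 (peak Chen at position 3): ranking walks positions 3-2-1, expanding outward from the peak — single-peaked.
Bloc 2 (peak Tanaka at position 2): ranking walks positions 2-1-3, expanding outward from the peak — single-peaked.
Bloc 3: ranking walks positions 3-1-2; Ahmed is ranked above Tanaka even though Tanaka lies between Ahmed and the peak Chen on the axis — preferences dip and rise again. Not single-peaked.
Bloc 3 violates single-peakedness, so the profile is not single-peaked on this axis.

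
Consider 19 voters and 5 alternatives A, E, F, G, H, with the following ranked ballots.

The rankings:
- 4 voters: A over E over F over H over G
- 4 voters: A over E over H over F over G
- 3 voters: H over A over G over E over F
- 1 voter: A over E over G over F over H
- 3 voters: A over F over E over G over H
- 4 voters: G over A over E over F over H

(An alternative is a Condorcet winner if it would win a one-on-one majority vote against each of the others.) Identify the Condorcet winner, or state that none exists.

A

Head-to-head results (19 voters):
A–E: A 19–0.
A vs F: A wins 19–0.
A–G: A 15–4.
A–H: A 16–3.
E vs F: E wins 16–3.
E vs G: E wins 12–7.
E–H: E 16–3.
F vs G: F, 11–8.
F vs H: F wins 12–7.
G vs H: H, 11–8.
Only A has no losses; A is the Condorcet winner.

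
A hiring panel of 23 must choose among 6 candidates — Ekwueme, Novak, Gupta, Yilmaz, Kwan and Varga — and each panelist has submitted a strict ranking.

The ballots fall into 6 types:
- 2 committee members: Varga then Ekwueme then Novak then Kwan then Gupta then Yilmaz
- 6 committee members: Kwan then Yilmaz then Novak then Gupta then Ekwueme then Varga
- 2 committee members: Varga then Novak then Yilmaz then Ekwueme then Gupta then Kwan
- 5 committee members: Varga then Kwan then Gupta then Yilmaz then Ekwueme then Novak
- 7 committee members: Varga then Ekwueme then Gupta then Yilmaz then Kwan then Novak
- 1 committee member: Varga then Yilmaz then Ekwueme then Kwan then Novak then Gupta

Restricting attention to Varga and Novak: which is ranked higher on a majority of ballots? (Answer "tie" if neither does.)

Varga

Ballots ranking Varga above Novak: 2 + 2 + 5 + 7 + 1 = 17.
Ballots ranking Novak above Varga: 23 − 17 = 6.
Varga wins the head-to-head 17–6.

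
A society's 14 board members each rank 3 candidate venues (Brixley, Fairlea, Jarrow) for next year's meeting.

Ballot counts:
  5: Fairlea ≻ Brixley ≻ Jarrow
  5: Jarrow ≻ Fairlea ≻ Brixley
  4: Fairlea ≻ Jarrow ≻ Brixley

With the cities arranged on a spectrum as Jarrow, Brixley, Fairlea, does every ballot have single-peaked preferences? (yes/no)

Axis positions: Jarrow=1, Brixley=2, Fairlea=3.
Bloc 1 (peak Fairlea at position 3): ranking walks positions 3-2-1, expanding outward from the peak — single-peaked.
Bloc 2: ranking walks positions 1-3-2; Fairlea is ranked above Brixley even though Brixley lies between Fairlea and the peak Jarrow on the axis — preferences dip and rise again. Not single-peaked.
Bloc 3: ranking walks positions 3-1-2; Jarrow is ranked above Brixley even though Brixley lies between Jarrow and the peak Fairlea on the axis — preferences dip and rise again. Not single-peaked.
Bloc 2 violates single-peakedness, so the profile is not single-peaked on this axis.

no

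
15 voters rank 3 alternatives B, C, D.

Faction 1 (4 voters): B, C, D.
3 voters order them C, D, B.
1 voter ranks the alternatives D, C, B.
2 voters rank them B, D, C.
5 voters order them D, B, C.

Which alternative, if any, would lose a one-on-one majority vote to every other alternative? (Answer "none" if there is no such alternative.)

C

Head-to-head results (15 voters):
B vs C: B, 11–4.
B vs D: 6 to 9, D.
C vs D: 7 to 8, D.
C is beaten in every head-to-head and is the Condorcet loser.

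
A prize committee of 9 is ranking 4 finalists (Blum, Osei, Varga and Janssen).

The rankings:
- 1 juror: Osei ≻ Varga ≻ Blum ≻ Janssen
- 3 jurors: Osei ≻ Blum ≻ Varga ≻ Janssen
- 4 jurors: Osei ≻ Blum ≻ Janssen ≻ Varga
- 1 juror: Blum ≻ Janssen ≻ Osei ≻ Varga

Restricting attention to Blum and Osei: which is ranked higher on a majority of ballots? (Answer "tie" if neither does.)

Ballots ranking Blum above Osei: 1.
Ballots ranking Osei above Blum: 9 − 1 = 8.
Osei wins the head-to-head 8–1.

Osei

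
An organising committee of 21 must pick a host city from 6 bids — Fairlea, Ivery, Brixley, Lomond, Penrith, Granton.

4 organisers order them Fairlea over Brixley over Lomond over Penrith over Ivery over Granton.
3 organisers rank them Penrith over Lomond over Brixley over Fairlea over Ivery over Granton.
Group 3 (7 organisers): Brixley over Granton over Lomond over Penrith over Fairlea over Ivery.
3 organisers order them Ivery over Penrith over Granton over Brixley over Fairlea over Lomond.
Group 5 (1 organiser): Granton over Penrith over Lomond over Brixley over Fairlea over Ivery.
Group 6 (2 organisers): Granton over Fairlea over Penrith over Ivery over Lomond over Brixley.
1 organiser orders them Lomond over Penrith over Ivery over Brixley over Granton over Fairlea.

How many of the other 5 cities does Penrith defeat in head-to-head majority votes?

Penrith against each rival (21 organisers):
Penrith vs Fairlea: Penrith wins 15–6.
Penrith–Ivery: Penrith 18–3.
Penrith vs Brixley: 10 to 11, Brixley.
Penrith–Lomond: Lomond 12–9.
Penrith–Granton: Penrith 11–10.
Penrith beats Fairlea, Ivery, Granton; loses to Brixley, Lomond — 3 pairwise wins.

3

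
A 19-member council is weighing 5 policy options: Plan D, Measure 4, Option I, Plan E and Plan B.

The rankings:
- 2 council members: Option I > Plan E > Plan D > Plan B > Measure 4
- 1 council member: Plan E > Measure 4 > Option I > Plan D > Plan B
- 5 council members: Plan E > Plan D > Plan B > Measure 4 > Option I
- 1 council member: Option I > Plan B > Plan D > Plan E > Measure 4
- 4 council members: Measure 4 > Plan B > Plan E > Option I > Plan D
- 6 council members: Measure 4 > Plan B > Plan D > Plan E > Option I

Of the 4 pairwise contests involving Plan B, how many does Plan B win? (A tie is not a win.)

3

Plan B against each rival (19 council members):
Plan B vs Plan D: Plan B, 11–8.
Plan B vs Measure 4: 8 to 11, Measure 4.
Plan B vs Option I: Plan B wins 15–4.
Plan B vs Plan E: Plan B, 11–8.
Plan B beats Plan D, Option I, Plan E; loses to Measure 4 — 3 pairwise wins.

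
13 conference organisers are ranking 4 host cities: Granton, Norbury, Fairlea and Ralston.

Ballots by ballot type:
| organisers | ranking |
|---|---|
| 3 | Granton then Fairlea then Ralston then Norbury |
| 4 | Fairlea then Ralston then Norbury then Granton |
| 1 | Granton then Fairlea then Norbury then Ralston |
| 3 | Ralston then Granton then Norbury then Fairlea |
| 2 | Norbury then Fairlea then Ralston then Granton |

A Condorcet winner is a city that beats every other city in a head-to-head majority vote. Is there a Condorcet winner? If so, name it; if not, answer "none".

Head-to-head results (13 organisers):
Granton vs Norbury: Granton, 7–6.
Granton vs Fairlea: Granton wins 7–6.
Granton–Ralston: Ralston 9–4.
Norbury vs Fairlea: Fairlea, 8–5.
Norbury vs Ralston: Ralston wins 10–3.
Fairlea vs Ralston: Fairlea, 10–3.
Each city drops at least one matchup (Granton loses to Ralston; Norbury loses to Granton; Fairlea loses to Granton; Ralston loses to Fairlea); the cycle Granton → Fairlea → Ralston → Granton rules out a Condorcet winner.

none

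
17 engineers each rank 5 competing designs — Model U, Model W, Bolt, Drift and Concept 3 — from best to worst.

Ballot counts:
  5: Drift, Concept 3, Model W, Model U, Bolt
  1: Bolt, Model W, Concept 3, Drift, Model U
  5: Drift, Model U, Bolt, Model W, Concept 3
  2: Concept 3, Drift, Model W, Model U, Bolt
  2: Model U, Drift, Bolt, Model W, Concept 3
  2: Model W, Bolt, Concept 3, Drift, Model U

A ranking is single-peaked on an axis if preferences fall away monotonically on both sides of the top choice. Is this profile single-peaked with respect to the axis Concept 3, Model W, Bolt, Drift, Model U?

Axis positions: Concept 3=1, Model W=2, Bolt=3, Drift=4, Model U=5.
Type 1: ranking walks positions 4-1-2-5-3; Concept 3 is ranked above Bolt even though Bolt lies between Concept 3 and the peak Drift on the axis — preferences dip and rise again. Not single-peaked.
Type 2 (peak Bolt at position 3): ranking walks positions 3-2-1-4-5, expanding outward from the peak — single-peaked.
Type 3 (peak Drift at position 4): ranking walks positions 4-5-3-2-1, expanding outward from the peak — single-peaked.
Type 4: ranking walks positions 1-4-2-5-3; Drift is ranked above Model W even though Model W lies between Drift and the peak Concept 3 on the axis — preferences dip and rise again. Not single-peaked.
Type 5 (peak Model U at position 5): ranking walks positions 5-4-3-2-1, expanding outward from the peak — single-peaked.
Type 6 (peak Model W at position 2): ranking walks positions 2-3-1-4-5, expanding outward from the peak — single-peaked.
Type 1 violates single-peakedness, so the profile is not single-peaked on this axis.

no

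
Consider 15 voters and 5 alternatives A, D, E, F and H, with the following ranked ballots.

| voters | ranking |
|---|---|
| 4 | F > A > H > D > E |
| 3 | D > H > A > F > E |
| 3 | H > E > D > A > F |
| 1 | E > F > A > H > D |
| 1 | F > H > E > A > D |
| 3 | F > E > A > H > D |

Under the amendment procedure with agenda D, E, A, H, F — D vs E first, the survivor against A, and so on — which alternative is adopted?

F

Round 1: D vs E — 7–8, E advances.
Round 2: E vs A — 8–7, E advances.
Round 3: E vs H — 4–11, H advances.
Round 4: H vs F — 6–9, F advances.
The agenda winner is F.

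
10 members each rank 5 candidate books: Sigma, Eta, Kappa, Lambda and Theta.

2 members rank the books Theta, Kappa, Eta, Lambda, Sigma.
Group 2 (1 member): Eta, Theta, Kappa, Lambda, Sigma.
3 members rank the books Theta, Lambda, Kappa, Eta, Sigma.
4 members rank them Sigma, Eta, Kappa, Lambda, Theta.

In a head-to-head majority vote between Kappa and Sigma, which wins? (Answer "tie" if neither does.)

Kappa

Ballots ranking Kappa above Sigma: 2 + 1 + 3 = 6.
Ballots ranking Sigma above Kappa: 10 − 6 = 4.
Kappa wins the head-to-head 6–4.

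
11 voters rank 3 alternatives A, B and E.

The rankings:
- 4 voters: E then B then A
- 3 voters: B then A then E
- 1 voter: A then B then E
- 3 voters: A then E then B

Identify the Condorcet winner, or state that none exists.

none

Head-to-head results (11 voters):
A vs B: A preferred on 1+3 = 4 ballots; B wins 7–4.
A vs E: A is ranked higher on 3+1+3 = 7 ballots, E on 4. A wins 7–4.
B vs E: 3+1 = 4 for B, 7 for E — E by 7–4.
Each alternative drops at least one matchup (A loses to B; B loses to E; E loses to A); the cycle A > E > B > A rules out a Condorcet winner.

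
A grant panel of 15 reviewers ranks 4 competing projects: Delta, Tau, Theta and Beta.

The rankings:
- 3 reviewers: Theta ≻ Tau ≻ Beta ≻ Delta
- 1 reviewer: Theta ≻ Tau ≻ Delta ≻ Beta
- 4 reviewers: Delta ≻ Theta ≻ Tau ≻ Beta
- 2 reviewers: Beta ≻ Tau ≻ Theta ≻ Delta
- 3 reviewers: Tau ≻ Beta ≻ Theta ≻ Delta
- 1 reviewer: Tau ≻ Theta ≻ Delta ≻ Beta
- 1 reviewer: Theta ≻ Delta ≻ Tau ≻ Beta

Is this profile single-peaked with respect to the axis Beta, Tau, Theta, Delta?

yes

Axis positions: Beta=1, Tau=2, Theta=3, Delta=4.
Faction 1 (peak Theta at position 3): ranking walks positions 3-2-1-4, expanding outward from the peak — single-peaked.
Faction 2 (peak Theta at position 3): ranking walks positions 3-2-4-1, expanding outward from the peak — single-peaked.
Faction 3 (peak Delta at position 4): ranking walks positions 4-3-2-1, expanding outward from the peak — single-peaked.
Faction 4 (peak Beta at position 1): ranking walks positions 1-2-3-4, expanding outward from the peak — single-peaked.
Faction 5 (peak Tau at position 2): ranking walks positions 2-1-3-4, expanding outward from the peak — single-peaked.
Faction 6 (peak Tau at position 2): ranking walks positions 2-3-4-1, expanding outward from the peak — single-peaked.
Faction 7 (peak Theta at position 3): ranking walks positions 3-4-2-1, expanding outward from the peak — single-peaked.
Every ranking is single-peaked on this axis.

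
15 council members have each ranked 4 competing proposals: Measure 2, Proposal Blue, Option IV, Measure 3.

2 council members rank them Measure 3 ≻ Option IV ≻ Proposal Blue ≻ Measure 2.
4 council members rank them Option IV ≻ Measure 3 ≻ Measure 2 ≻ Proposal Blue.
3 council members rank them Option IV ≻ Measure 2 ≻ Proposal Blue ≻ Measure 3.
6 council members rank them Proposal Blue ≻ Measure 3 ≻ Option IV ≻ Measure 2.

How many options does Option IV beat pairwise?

Option IV against each rival (15 council members):
Option IV vs Measure 2: Option IV wins 15–0.
Option IV vs Proposal Blue: Option IV preferred on 2+4+3 = 9 ballots; Option IV wins 9–6.
Option IV–Measure 3: Measure 3 8–7.
Option IV beats Measure 2, Proposal Blue; loses to Measure 3 — 2 pairwise wins.

2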